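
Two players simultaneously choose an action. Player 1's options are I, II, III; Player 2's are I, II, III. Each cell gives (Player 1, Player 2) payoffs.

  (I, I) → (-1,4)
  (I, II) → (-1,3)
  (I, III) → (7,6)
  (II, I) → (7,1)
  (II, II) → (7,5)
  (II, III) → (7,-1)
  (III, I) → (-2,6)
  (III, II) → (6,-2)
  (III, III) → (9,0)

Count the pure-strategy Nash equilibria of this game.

Both II: Player 1 gets 7 (best alternative 6); Player 2 gets 5 (best alternative 1). Neither deviates — NE.
Both I is not a NE: Player 1 would switch to II (7 > -1).
No other cell survives both best-response checks, so there is 1 pure NE.

1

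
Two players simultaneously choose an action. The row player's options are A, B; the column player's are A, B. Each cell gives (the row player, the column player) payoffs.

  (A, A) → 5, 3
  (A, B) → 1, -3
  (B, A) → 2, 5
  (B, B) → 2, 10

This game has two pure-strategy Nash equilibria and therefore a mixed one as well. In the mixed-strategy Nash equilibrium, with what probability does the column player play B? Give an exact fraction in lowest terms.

The column player's mix q on A must make the row player indifferent between A and B.
The row player's payoff from A: 5q + 1(1−q). From B: 2q + 2(1−q).
Set equal: 3q = 1(1−q) → q = 1/4.
Probability on B is 1 − 1/4 = 3/4.

3/4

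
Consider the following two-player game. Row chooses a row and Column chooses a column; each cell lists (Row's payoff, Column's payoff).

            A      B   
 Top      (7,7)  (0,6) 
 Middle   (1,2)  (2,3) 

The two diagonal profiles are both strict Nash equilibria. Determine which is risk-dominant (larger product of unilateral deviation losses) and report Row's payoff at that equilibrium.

At (Top, A): Row loses 7 − 1 = 6 by deviating; Column loses 7 − 6 = 1. Product = 6·1 = 6.
At (Middle, B): Row loses 2 − 0 = 2 by deviating; Column loses 3 − 2 = 1. Product = 2·1 = 2.
6 > 2, so (Top, A) is risk-dominant. Row's payoff there is 7.

7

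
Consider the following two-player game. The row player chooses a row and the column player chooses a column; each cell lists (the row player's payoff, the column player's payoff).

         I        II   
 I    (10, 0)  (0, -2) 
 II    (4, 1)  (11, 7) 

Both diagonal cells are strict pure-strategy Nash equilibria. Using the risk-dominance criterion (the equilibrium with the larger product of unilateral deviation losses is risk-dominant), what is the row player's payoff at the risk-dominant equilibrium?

11

At both I: the row player loses 10 − 4 = 6 by deviating; the column player loses 0 − (-2) = 2. Product = 6·2 = 12.
At both II: the row player loses 11 − 0 = 11 by deviating; the column player loses 7 − 1 = 6. Product = 11·6 = 66.
66 > 12, so both II is risk-dominant. The row player's payoff there is 11.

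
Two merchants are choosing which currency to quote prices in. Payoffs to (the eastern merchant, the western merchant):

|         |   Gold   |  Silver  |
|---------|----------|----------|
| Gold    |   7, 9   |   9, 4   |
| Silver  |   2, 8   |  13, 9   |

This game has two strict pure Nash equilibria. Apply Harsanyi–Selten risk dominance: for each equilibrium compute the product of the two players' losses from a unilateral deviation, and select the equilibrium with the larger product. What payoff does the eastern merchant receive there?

At both Gold: the eastern merchant loses 7 − 2 = 5 by deviating; the western merchant loses 9 − 4 = 5. Product = 5·5 = 25.
At both Silver: the eastern merchant loses 13 − 9 = 4 by deviating; the western merchant loses 9 − 8 = 1. Product = 4·1 = 4.
25 > 4, so both Gold is risk-dominant. The eastern merchant's payoff there is 7.

7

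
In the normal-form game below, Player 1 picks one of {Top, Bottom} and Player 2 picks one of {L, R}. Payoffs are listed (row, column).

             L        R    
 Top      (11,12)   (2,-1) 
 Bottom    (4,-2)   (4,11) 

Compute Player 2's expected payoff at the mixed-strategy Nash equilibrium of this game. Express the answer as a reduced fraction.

5

Player 1 mixes with probability p on Top, chosen so Player 2 is indifferent: 12p + (-2)(1−p) = (-1)p + 11(1−p) gives p = 1/2.
Player 2's expected payoff is 12·1/2 + (-2)·1/2 = 5.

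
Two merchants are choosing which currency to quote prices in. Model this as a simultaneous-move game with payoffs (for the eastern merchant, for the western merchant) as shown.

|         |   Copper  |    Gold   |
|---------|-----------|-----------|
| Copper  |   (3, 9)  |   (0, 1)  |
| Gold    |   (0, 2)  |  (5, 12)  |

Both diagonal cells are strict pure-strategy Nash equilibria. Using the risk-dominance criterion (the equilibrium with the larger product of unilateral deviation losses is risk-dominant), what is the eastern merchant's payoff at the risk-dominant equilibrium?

At both Copper: the eastern merchant loses 3 − 0 = 3 by deviating; the western merchant loses 9 − 1 = 8. Product = 3·8 = 24.
At both Gold: the eastern merchant loses 5 − 0 = 5 by deviating; the western merchant loses 12 − 2 = 10. Product = 5·10 = 50.
50 > 24, so both Gold is risk-dominant. The eastern merchant's payoff there is 5.

5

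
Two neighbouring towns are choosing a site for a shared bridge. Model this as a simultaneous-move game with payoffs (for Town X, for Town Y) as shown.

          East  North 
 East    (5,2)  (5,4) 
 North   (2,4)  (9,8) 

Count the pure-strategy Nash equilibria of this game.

Both North: Town X gets 9 (best alternative 5); Town Y gets 8 (best alternative 4). Neither deviates — NE.
Both East is not a NE: Town Y would switch to North (4 > 2).
No other cell survives both best-response checks, so there is 1 pure NE.

1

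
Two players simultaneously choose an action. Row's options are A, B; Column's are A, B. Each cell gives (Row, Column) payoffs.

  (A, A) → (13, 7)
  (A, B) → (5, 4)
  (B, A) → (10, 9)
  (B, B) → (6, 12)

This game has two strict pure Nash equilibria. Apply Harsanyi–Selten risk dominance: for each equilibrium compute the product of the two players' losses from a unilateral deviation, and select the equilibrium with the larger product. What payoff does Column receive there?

7

At both A: Row loses 13 − 10 = 3 by deviating; Column loses 7 − 4 = 3. Product = 3·3 = 9.
At both B: Row loses 6 − 5 = 1 by deviating; Column loses 12 − 9 = 3. Product = 1·3 = 3.
9 > 3, so both A is risk-dominant. Column's payoff there is 7.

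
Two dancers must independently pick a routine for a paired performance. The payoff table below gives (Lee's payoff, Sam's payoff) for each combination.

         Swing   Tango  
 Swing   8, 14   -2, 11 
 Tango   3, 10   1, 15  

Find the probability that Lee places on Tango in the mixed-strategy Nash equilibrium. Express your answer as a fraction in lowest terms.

3/8

Lee's mix p on Swing must make Sam indifferent between Swing and Tango.
Sam's payoff from Swing: 14p + 10(1−p). From Tango: 11p + 15(1−p).
Set equal: 3p = 5(1−p) → p = 5/8.
Probability on Tango is 1 − 5/8 = 3/8.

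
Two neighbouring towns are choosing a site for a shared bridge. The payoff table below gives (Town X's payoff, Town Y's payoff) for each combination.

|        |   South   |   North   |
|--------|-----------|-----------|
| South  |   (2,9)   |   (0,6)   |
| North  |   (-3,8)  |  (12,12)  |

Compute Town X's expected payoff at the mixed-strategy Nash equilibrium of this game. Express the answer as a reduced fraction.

24/17

Town Y mixes with probability q on South, chosen so Town X is indifferent: 2q + 0(1−q) = (-3)q + 12(1−q) gives q = 12/17.
Town X's expected payoff (from either row, since indifferent) is 2·12/17 + 0·5/17 = 24/17.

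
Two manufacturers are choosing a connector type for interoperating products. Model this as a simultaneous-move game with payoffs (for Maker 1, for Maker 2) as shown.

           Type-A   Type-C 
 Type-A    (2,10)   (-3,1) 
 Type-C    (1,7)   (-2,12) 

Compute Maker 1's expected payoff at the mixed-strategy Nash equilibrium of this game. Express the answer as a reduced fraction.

Maker 2 mixes with probability q on Type-A, chosen so Maker 1 is indifferent: 2q + (-3)(1−q) = 1q + (-2)(1−q) gives q = 1/2.
Maker 1's expected payoff (from either row, since indifferent) is 2·1/2 + (-3)·1/2 = -1/2.

-1/2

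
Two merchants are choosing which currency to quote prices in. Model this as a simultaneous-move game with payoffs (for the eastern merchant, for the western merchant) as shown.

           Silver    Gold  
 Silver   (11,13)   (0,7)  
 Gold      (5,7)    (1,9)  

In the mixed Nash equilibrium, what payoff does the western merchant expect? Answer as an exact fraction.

17/2

The eastern merchant mixes with probability p on Silver, chosen so the western merchant is indifferent: 13p + 7(1−p) = 7p + 9(1−p) gives p = 1/4.
The western merchant's expected payoff is 13·1/4 + 7·3/4 = 17/2.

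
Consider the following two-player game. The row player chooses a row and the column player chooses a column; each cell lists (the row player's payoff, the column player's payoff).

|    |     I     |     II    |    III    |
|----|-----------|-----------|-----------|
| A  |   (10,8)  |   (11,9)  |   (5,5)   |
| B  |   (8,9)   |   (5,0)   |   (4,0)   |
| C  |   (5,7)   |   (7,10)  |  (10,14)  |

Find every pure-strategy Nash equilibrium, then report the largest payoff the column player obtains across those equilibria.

(A, II) is a pure NE (the row player: 11 ≥ 7; the column player: 9 ≥ 8). The column player gets 9.
(C, III) is a pure NE (the row player: 10 ≥ 5; the column player: 14 ≥ 10). The column player gets 14.
Every other cell has a profitable deviation for at least one player. Highest of {9, 14} is 14.

14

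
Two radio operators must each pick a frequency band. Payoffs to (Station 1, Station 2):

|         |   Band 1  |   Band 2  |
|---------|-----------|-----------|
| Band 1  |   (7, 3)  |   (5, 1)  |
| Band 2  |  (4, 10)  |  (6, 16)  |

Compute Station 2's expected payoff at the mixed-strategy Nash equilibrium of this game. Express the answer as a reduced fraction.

Station 1 mixes with probability p on Band 1, chosen so Station 2 is indifferent: 3p + 10(1−p) = 1p + 16(1−p) gives p = 3/4.
Station 2's expected payoff is 3·3/4 + 10·1/4 = 19/4.

19/4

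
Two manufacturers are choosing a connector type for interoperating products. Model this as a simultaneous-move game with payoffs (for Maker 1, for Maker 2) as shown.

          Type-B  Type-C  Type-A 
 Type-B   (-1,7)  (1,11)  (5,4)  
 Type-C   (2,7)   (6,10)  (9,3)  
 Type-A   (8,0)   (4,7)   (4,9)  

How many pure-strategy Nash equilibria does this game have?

1

Both Type-C: Maker 1 gets 6 (best alternative 4); Maker 2 gets 10 (best alternative 7). Neither deviates — NE.
Both Type-B is not a NE: Maker 1 would switch to Type-A (8 > -1).
No other cell survives both best-response checks, so there is 1 pure NE.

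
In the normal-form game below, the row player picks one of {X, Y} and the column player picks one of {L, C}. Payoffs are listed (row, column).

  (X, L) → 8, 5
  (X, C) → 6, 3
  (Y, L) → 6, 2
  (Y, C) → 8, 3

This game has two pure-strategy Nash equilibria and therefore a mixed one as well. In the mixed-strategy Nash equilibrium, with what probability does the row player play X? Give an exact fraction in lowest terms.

The row player's mix p on X must make the column player indifferent between L and C.
The column player's payoff from L: 5p + 2(1−p). From C: 3p + 3(1−p).
Set equal: 2p = 1(1−p) → p = 1/3.

1/3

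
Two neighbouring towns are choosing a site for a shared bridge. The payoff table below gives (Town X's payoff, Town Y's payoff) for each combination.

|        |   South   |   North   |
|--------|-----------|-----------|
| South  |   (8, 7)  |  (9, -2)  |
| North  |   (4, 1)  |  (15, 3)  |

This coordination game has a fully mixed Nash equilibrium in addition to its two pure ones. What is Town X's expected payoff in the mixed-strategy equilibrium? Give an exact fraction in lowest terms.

42/5

Town Y mixes with probability q on South, chosen so Town X is indifferent: 8q + 9(1−q) = 4q + 15(1−q) gives q = 3/5.
Town X's expected payoff (from either row, since indifferent) is 8·3/5 + 9·2/5 = 42/5.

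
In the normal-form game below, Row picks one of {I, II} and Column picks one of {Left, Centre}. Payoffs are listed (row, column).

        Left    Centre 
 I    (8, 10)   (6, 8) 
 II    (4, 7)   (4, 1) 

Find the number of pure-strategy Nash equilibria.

1

(I, Left): Row gets 8 (best alternative 4); Column gets 10 (best alternative 8). Neither deviates — NE.
(II, Centre) is not a NE: Row would switch to I (6 > 4).
No other cell survives both best-response checks, so there is 1 pure NE.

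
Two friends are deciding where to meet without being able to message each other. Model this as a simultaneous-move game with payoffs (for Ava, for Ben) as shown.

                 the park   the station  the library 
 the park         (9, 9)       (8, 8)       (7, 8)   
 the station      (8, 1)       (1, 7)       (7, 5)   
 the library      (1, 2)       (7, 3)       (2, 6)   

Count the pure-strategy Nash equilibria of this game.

Both the park: Ava gets 9 (best alternative 8); Ben gets 9 (best alternative 8). Neither deviates — NE.
Both the station is not a NE: Ava would switch to the park (8 > 1).
No other cell survives both best-response checks, so there is 1 pure NE.

1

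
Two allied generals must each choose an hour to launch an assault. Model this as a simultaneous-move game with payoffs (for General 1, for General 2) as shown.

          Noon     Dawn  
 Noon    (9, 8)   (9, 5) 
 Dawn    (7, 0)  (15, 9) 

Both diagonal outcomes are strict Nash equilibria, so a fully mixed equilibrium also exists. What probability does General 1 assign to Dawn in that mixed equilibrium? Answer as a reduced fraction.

General 1's mix p on Noon must make General 2 indifferent between Noon and Dawn.
General 2's payoff from Noon: 8p + 0(1−p). From Dawn: 5p + 9(1−p).
Set equal: 3p = 9(1−p) → p = 9/12 = 3/4.
Probability on Dawn is 1 − 3/4 = 1/4.

1/4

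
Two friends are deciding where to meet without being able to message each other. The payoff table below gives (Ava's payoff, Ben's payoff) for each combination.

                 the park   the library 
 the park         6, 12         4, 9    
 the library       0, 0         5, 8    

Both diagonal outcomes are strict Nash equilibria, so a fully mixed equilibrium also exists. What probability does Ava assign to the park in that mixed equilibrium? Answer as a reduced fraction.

8/11

Ava's mix p on the park must make Ben indifferent between the park and the library.
Ben's payoff from the park: 12p + 0(1−p). From the library: 9p + 8(1−p).
Set equal: 3p = 8(1−p) → p = 8/11.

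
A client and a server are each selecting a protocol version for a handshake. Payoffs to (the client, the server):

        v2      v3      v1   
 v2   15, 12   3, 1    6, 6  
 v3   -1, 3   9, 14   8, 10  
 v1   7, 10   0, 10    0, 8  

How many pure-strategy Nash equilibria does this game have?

Both v2: the client gets 15 (best alternative 7); the server gets 12 (best alternative 6). Neither deviates — NE.
Both v3: the client gets 9 (best alternative 3); the server gets 14 (best alternative 10). Neither deviates — NE.
Both v1 is not a NE: the client would switch to v3 (8 > 0).
No other cell survives both best-response checks, so there are 2 pure NE.

2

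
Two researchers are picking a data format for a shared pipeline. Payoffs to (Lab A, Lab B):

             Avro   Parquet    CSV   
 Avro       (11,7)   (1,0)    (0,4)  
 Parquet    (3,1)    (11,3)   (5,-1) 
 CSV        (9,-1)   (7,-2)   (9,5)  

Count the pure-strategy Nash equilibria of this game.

Both Avro: Lab A gets 11 (best alternative 9); Lab B gets 7 (best alternative 4). Neither deviates — NE.
Both Parquet: Lab A gets 11 (best alternative 7); Lab B gets 3 (best alternative 1). Neither deviates — NE.
Both CSV: Lab A gets 9 (best alternative 5); Lab B gets 5 (best alternative -1). Neither deviates — NE.
(Avro, Parquet) is not a NE: Lab A would switch to Parquet (11 > 1).
No other cell survives both best-response checks, so there are 3 pure NE.

3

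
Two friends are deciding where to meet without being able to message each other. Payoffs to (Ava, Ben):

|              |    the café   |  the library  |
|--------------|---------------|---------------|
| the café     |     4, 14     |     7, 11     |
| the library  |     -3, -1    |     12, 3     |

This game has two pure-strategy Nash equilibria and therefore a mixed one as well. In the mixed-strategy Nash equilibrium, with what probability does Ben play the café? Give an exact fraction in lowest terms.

5/12

Ben's mix q on the café must make Ava indifferent between the café and the library.
Ava's payoff from the café: 4q + 7(1−q). From the library: (-3)q + 12(1−q).
Set equal: 7q = 5(1−q) → q = 5/12.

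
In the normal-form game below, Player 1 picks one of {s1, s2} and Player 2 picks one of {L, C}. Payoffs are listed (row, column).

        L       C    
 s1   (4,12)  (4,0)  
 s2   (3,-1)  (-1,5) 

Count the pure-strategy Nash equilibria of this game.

(s1, L): Player 1 gets 4 (best alternative 3); Player 2 gets 12 (best alternative 0). Neither deviates — NE.
(s2, C) is not a NE: Player 1 would switch to s1 (4 > -1).
No other cell survives both best-response checks, so there is 1 pure NE.

1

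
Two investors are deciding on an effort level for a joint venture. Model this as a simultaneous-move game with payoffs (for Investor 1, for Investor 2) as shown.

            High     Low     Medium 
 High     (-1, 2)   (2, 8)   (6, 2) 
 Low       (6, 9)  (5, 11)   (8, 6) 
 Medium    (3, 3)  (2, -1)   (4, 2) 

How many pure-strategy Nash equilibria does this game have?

Both Low: Investor 1 gets 5 (best alternative 2); Investor 2 gets 11 (best alternative 9). Neither deviates — NE.
Both Medium is not a NE: Investor 1 would switch to Low (8 > 4).
No other cell survives both best-response checks, so there is 1 pure NE.

1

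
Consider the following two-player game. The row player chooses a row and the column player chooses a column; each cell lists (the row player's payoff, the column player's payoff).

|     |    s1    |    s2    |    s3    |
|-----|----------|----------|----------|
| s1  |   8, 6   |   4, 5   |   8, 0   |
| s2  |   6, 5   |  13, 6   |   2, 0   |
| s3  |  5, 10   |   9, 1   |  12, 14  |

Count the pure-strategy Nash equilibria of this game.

Both s1: the row player gets 8 (best alternative 6); the column player gets 6 (best alternative 5). Neither deviates — NE.
Both s2: the row player gets 13 (best alternative 9); the column player gets 6 (best alternative 5). Neither deviates — NE.
Both s3: the row player gets 12 (best alternative 8); the column player gets 14 (best alternative 10). Neither deviates — NE.
(s3, s1) is not a NE: the row player would switch to s1 (8 > 5).
No other cell survives both best-response checks, so there are 3 pure NE.

3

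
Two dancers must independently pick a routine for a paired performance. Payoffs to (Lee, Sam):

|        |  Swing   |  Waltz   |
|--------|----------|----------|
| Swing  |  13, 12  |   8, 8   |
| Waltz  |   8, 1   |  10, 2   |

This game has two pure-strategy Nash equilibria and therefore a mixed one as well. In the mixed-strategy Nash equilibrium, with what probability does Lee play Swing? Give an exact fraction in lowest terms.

1/5

Lee's mix p on Swing must make Sam indifferent between Swing and Waltz.
Sam's payoff from Swing: 12p + 1(1−p). From Waltz: 8p + 2(1−p).
Set equal: 4p = 1(1−p) → p = 1/5.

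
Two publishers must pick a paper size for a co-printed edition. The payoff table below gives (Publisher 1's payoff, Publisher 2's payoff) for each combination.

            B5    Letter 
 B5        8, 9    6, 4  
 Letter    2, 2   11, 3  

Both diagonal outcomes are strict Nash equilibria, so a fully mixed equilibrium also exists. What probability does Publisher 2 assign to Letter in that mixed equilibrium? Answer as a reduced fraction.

Publisher 2's mix q on B5 must make Publisher 1 indifferent between B5 and Letter.
Publisher 1's payoff from B5: 8q + 6(1−q). From Letter: 2q + 11(1−q).
Set equal: 6q = 5(1−q) → q = 5/11.
Probability on Letter is 1 − 5/11 = 6/11.

6/11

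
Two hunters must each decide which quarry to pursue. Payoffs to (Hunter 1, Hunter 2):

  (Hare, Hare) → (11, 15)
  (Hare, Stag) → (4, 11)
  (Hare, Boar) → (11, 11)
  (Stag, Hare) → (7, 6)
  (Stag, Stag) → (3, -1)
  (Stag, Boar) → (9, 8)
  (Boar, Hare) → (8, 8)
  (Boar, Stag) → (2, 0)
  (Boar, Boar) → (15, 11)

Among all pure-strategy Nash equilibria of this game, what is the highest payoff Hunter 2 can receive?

Both Hare is a pure NE (Hunter 1: 11 ≥ 8; Hunter 2: 15 ≥ 11). Hunter 2 gets 15.
Both Boar is a pure NE (Hunter 1: 15 ≥ 11; Hunter 2: 11 ≥ 8). Hunter 2 gets 11.
Every other cell has a profitable deviation for at least one player. Highest of {15, 11} is 15.

15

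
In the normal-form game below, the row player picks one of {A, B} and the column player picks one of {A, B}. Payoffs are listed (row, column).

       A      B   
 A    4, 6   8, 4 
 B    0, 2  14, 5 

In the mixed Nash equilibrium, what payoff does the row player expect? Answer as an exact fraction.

28/5

The column player mixes with probability q on A, chosen so the row player is indifferent: 4q + 8(1−q) = 0q + 14(1−q) gives q = 3/5.
The row player's expected payoff (from either row, since indifferent) is 4·3/5 + 8·2/5 = 28/5.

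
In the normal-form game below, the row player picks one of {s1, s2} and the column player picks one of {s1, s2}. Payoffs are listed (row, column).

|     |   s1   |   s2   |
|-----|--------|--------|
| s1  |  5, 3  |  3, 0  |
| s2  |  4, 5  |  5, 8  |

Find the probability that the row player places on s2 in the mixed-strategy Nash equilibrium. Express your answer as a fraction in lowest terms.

1/2

The row player's mix p on s1 must make the column player indifferent between s1 and s2.
The column player's payoff from s1: 3p + 5(1−p). From s2: 0p + 8(1−p).
Set equal: 3p = 3(1−p) → p = 3/6 = 1/2.
Probability on s2 is 1 − 1/2 = 1/2.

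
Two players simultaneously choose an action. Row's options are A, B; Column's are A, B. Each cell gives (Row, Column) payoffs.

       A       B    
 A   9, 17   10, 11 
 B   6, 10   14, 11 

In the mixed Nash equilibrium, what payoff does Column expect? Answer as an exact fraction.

Row mixes with probability p on A, chosen so Column is indifferent: 17p + 10(1−p) = 11p + 11(1−p) gives p = 1/7.
Column's expected payoff is 17·1/7 + 10·6/7 = 11.

11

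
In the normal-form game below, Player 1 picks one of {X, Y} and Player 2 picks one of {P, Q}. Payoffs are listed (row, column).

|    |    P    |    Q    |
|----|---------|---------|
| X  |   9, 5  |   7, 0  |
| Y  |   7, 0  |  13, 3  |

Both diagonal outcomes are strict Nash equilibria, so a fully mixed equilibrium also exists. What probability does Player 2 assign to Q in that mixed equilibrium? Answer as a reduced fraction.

Player 2's mix q on P must make Player 1 indifferent between X and Y.
Player 1's payoff from X: 9q + 7(1−q). From Y: 7q + 13(1−q).
Set equal: 2q = 6(1−q) → q = 6/8 = 3/4.
Probability on Q is 1 − 3/4 = 1/4.

1/4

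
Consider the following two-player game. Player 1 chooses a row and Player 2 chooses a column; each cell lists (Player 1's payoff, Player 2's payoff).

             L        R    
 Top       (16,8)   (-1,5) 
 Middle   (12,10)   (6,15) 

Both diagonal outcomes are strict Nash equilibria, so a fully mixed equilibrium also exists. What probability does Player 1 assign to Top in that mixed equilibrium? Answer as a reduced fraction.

5/8

Player 1's mix p on Top must make Player 2 indifferent between L and R.
Player 2's payoff from L: 8p + 10(1−p). From R: 5p + 15(1−p).
Set equal: 3p = 5(1−p) → p = 5/8.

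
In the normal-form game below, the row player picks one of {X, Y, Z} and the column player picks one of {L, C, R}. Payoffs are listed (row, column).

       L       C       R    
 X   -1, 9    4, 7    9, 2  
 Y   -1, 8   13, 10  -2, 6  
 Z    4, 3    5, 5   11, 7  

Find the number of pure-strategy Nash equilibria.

(Y, C): the row player gets 13 (best alternative 5); the column player gets 10 (best alternative 8). Neither deviates — NE.
(Z, R): the row player gets 11 (best alternative 9); the column player gets 7 (best alternative 5). Neither deviates — NE.
(X, L) is not a NE: the row player would switch to Z (4 > -1).
No other cell survives both best-response checks, so there are 2 pure NE.

2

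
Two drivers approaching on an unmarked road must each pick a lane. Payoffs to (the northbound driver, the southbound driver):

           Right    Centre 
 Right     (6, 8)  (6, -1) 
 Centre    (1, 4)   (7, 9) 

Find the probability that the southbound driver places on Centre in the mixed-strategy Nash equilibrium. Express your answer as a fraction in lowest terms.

The southbound driver's mix q on Right must make the northbound driver indifferent between Right and Centre.
The northbound driver's payoff from Right: 6q + 6(1−q). From Centre: 1q + 7(1−q).
Set equal: 5q = 1(1−q) → q = 1/6.
Probability on Centre is 1 − 1/6 = 5/6.

5/6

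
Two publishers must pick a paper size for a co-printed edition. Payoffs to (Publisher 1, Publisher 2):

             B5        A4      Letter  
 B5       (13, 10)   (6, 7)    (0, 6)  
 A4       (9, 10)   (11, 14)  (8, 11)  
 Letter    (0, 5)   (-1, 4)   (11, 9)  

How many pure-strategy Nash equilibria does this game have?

Both B5: Publisher 1 gets 13 (best alternative 9); Publisher 2 gets 10 (best alternative 7). Neither deviates — NE.
Both A4: Publisher 1 gets 11 (best alternative 6); Publisher 2 gets 14 (best alternative 11). Neither deviates — NE.
Both Letter: Publisher 1 gets 11 (best alternative 8); Publisher 2 gets 9 (best alternative 5). Neither deviates — NE.
(B5, A4) is not a NE: Publisher 1 would switch to A4 (11 > 6).
No other cell survives both best-response checks, so there are 3 pure NE.

3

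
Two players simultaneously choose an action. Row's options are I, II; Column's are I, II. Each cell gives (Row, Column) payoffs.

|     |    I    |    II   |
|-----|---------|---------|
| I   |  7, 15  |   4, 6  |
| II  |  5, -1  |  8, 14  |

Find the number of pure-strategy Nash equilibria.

2

Both I: Row gets 7 (best alternative 5); Column gets 15 (best alternative 6). Neither deviates — NE.
Both II: Row gets 8 (best alternative 4); Column gets 14 (best alternative -1). Neither deviates — NE.
(II, I) is not a NE: Row would switch to I (7 > 5).
No other cell survives both best-response checks, so there are 2 pure NE.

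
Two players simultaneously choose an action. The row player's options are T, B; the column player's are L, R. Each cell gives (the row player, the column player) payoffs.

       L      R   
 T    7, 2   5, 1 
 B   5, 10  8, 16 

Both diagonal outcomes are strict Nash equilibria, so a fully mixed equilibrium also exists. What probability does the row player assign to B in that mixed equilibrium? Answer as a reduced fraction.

1/7

The row player's mix p on T must make the column player indifferent between L and R.
The column player's payoff from L: 2p + 10(1−p). From R: 1p + 16(1−p).
Set equal: 1p = 6(1−p) → p = 6/7.
Probability on B is 1 − 6/7 = 1/7.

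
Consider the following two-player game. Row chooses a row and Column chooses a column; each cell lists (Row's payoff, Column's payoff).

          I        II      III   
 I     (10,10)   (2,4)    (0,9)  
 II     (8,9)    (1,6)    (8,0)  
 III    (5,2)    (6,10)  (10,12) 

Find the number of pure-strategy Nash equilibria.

Both I: Row gets 10 (best alternative 8); Column gets 10 (best alternative 9). Neither deviates — NE.
Both III: Row gets 10 (best alternative 8); Column gets 12 (best alternative 10). Neither deviates — NE.
Both II is not a NE: Row would switch to III (6 > 1).
No other cell survives both best-response checks, so there are 2 pure NE.

2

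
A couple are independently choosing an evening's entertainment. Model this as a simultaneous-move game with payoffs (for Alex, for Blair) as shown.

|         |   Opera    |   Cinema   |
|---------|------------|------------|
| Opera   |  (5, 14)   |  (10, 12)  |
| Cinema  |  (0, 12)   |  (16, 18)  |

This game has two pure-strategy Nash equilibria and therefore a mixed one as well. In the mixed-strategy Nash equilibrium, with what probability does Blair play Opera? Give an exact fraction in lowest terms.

6/11

Blair's mix q on Opera must make Alex indifferent between Opera and Cinema.
Alex's payoff from Opera: 5q + 10(1−q). From Cinema: 0q + 16(1−q).
Set equal: 5q = 6(1−q) → q = 6/11.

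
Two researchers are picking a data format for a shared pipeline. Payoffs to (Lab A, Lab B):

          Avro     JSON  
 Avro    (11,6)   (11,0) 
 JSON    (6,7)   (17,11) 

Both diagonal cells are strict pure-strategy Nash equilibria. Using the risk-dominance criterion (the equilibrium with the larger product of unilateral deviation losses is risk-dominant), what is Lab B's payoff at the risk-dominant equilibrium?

6

At both Avro: Lab A loses 11 − 6 = 5 by deviating; Lab B loses 6 − 0 = 6. Product = 5·6 = 30.
At both JSON: Lab A loses 17 − 11 = 6 by deviating; Lab B loses 11 − 7 = 4. Product = 6·4 = 24.
30 > 24, so both Avro is risk-dominant. Lab B's payoff there is 6.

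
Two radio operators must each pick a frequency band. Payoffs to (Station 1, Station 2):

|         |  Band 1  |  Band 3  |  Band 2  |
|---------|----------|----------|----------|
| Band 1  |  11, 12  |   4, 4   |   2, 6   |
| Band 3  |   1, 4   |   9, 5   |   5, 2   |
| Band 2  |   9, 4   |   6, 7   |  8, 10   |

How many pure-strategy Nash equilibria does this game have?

Both Band 1: Station 1 gets 11 (best alternative 9); Station 2 gets 12 (best alternative 6). Neither deviates — NE.
Both Band 3: Station 1 gets 9 (best alternative 6); Station 2 gets 5 (best alternative 4). Neither deviates — NE.
Both Band 2: Station 1 gets 8 (best alternative 5); Station 2 gets 10 (best alternative 7). Neither deviates — NE.
(Band 3, Band 2) is not a NE: Station 1 would switch to Band 2 (8 > 5).
No other cell survives both best-response checks, so there are 3 pure NE.

3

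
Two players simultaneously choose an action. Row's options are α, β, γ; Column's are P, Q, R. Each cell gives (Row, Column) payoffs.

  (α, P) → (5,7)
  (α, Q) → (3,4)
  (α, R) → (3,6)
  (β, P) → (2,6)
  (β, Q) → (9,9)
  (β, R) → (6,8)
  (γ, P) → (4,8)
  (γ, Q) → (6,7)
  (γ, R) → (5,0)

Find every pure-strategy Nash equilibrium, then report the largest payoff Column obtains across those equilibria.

(α, P) is a pure NE (Row: 5 ≥ 4; Column: 7 ≥ 6). Column gets 7.
(β, Q) is a pure NE (Row: 9 ≥ 6; Column: 9 ≥ 8). Column gets 9.
Every other cell has a profitable deviation for at least one player. Highest of {7, 9} is 9.

9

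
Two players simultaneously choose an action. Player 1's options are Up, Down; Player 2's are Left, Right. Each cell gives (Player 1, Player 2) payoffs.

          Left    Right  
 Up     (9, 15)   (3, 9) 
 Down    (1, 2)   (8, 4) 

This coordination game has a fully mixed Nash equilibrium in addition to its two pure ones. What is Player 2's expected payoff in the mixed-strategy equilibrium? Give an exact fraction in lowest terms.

Player 1 mixes with probability p on Up, chosen so Player 2 is indifferent: 15p + 2(1−p) = 9p + 4(1−p) gives p = 1/4.
Player 2's expected payoff is 15·1/4 + 2·3/4 = 21/4.

21/4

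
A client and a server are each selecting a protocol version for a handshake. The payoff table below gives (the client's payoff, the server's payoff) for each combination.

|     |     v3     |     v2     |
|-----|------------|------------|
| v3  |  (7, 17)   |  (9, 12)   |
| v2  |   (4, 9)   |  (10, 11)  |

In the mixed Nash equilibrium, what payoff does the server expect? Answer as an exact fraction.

79/7

The client mixes with probability p on v3, chosen so the server is indifferent: 17p + 9(1−p) = 12p + 11(1−p) gives p = 2/7.
The server's expected payoff is 17·2/7 + 9·5/7 = 79/7.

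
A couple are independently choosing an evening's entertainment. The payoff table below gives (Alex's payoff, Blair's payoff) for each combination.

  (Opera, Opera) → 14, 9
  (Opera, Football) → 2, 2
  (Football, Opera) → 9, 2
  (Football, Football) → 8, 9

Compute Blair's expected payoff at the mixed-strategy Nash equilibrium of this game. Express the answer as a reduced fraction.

Alex mixes with probability p on Opera, chosen so Blair is indifferent: 9p + 2(1−p) = 2p + 9(1−p) gives p = 1/2.
Blair's expected payoff is 9·1/2 + 2·1/2 = 11/2.

11/2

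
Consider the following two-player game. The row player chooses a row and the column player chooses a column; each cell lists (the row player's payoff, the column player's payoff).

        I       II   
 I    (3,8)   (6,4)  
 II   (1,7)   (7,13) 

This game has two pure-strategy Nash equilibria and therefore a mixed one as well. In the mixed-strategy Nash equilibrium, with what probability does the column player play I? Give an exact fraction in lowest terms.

1/3

The column player's mix q on I must make the row player indifferent between I and II.
The row player's payoff from I: 3q + 6(1−q). From II: 1q + 7(1−q).
Set equal: 2q = 1(1−q) → q = 1/3.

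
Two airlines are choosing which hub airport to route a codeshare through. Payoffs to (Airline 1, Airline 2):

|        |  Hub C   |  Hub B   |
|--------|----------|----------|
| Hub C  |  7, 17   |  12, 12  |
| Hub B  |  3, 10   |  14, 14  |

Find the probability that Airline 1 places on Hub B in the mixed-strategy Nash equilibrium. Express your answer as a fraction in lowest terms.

Airline 1's mix p on Hub C must make Airline 2 indifferent between Hub C and Hub B.
Airline 2's payoff from Hub C: 17p + 10(1−p). From Hub B: 12p + 14(1−p).
Set equal: 5p = 4(1−p) → p = 4/9.
Probability on Hub B is 1 − 4/9 = 5/9.

5/9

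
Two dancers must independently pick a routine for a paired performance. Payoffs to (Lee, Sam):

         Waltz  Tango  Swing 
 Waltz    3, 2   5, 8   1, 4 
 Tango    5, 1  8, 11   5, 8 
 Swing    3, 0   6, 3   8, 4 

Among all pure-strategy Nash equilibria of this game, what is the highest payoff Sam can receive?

11

Both Tango is a pure NE (Lee: 8 ≥ 6; Sam: 11 ≥ 8). Sam gets 11.
Both Swing is a pure NE (Lee: 8 ≥ 5; Sam: 4 ≥ 3). Sam gets 4.
Every other cell has a profitable deviation for at least one player. Highest of {11, 4} is 11.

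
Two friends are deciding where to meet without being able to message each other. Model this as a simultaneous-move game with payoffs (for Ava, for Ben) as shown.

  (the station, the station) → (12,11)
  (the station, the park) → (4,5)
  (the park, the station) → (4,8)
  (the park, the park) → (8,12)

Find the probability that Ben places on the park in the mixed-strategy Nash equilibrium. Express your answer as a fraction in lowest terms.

Ben's mix q on the station must make Ava indifferent between the station and the park.
Ava's payoff from the station: 12q + 4(1−q). From the park: 4q + 8(1−q).
Set equal: 8q = 4(1−q) → q = 4/12 = 1/3.
Probability on the park is 1 − 1/3 = 2/3.

2/3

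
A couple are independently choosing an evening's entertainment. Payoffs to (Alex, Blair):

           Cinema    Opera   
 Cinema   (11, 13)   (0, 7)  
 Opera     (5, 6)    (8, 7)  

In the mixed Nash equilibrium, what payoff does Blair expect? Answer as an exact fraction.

Alex mixes with probability p on Cinema, chosen so Blair is indifferent: 13p + 6(1−p) = 7p + 7(1−p) gives p = 1/7.
Blair's expected payoff is 13·1/7 + 6·6/7 = 7.

7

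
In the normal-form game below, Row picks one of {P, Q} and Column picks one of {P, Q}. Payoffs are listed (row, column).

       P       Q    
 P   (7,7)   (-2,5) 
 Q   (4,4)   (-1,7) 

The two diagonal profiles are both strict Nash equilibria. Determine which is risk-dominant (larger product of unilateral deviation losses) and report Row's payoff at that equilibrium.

At both P: Row loses 7 − 4 = 3 by deviating; Column loses 7 − 5 = 2. Product = 3·2 = 6.
At both Q: Row loses -1 − (-2) = 1 by deviating; Column loses 7 − 4 = 3. Product = 1·3 = 3.
6 > 3, so both P is risk-dominant. Row's payoff there is 7.

7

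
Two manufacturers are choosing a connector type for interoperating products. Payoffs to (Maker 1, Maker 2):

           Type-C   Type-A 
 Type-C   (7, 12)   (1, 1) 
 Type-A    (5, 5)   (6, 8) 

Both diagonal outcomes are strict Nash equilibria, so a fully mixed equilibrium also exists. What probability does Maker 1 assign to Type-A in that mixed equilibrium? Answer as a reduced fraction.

Maker 1's mix p on Type-C must make Maker 2 indifferent between Type-C and Type-A.
Maker 2's payoff from Type-C: 12p + 5(1−p). From Type-A: 1p + 8(1−p).
Set equal: 11p = 3(1−p) → p = 3/14.
Probability on Type-A is 1 − 3/14 = 11/14.

11/14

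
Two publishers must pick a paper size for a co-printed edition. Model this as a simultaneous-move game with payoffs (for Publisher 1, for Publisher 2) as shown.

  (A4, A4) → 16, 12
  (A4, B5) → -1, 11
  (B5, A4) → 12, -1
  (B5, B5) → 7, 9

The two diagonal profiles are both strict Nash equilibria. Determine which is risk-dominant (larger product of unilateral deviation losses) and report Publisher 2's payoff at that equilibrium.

9

At both A4: Publisher 1 loses 16 − 12 = 4 by deviating; Publisher 2 loses 12 − 11 = 1. Product = 4·1 = 4.
At both B5: Publisher 1 loses 7 − (-1) = 8 by deviating; Publisher 2 loses 9 − (-1) = 10. Product = 8·10 = 80.
80 > 4, so both B5 is risk-dominant. Publisher 2's payoff there is 9.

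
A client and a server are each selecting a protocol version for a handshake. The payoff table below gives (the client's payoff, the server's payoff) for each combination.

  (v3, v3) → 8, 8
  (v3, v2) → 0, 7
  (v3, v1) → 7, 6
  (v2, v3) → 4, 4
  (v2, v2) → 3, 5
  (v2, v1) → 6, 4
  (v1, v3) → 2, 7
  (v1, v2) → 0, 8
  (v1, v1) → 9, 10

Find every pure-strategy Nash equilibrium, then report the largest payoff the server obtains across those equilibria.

10

Both v3 is a pure NE (the client: 8 ≥ 4; the server: 8 ≥ 7). The server gets 8.
Both v2 is a pure NE (the client: 3 ≥ 0; the server: 5 ≥ 4). The server gets 5.
Both v1 is a pure NE (the client: 9 ≥ 7; the server: 10 ≥ 8). The server gets 10.
Every other cell has a profitable deviation for at least one player. Highest of {8, 5, 10} is 10.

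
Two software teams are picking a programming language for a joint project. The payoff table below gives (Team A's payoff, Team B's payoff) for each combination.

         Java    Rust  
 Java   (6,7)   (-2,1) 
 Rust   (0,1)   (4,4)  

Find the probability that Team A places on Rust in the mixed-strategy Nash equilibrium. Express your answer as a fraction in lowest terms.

Team A's mix p on Java must make Team B indifferent between Java and Rust.
Team B's payoff from Java: 7p + 1(1−p). From Rust: 1p + 4(1−p).
Set equal: 6p = 3(1−p) → p = 3/9 = 1/3.
Probability on Rust is 1 − 1/3 = 2/3.

2/3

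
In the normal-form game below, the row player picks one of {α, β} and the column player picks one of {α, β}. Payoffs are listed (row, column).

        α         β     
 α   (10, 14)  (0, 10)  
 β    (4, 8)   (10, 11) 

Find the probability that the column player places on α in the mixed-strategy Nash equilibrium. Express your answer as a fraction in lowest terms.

5/8

The column player's mix q on α must make the row player indifferent between α and β.
The row player's payoff from α: 10q + 0(1−q). From β: 4q + 10(1−q).
Set equal: 6q = 10(1−q) → q = 10/16 = 5/8.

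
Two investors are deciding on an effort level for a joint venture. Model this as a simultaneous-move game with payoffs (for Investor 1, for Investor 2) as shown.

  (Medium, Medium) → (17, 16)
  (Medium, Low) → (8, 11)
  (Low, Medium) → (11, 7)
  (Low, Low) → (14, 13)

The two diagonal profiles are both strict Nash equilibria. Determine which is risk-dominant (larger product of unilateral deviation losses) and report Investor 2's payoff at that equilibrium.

At both Medium: Investor 1 loses 17 − 11 = 6 by deviating; Investor 2 loses 16 − 11 = 5. Product = 6·5 = 30.
At both Low: Investor 1 loses 14 − 8 = 6 by deviating; Investor 2 loses 13 − 7 = 6. Product = 6·6 = 36.
36 > 30, so both Low is risk-dominant. Investor 2's payoff there is 13.

13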